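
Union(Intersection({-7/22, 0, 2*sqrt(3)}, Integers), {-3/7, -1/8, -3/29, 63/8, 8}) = {-3/7, -1/8, -3/29, 0, 63/8, 8}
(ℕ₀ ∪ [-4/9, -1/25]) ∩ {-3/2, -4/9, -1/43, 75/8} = {-4/9}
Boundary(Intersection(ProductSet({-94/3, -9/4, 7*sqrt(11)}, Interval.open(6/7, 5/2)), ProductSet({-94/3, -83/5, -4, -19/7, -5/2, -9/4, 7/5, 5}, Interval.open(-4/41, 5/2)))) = ProductSet({-94/3, -9/4}, Interval(6/7, 5/2))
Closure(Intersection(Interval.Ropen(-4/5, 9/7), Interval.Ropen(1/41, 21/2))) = Interval(1/41, 9/7)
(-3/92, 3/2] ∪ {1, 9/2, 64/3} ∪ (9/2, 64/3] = (-3/92, 3/2] ∪ [9/2, 64/3]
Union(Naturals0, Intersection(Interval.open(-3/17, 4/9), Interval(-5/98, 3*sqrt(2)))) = Union(Interval.Ropen(-5/98, 4/9), Naturals0)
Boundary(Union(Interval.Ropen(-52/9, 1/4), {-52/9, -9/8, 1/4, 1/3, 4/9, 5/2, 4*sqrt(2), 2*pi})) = {-52/9, 1/4, 1/3, 4/9, 5/2, 4*sqrt(2), 2*pi}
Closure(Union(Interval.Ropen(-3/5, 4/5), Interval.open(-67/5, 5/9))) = Interval(-67/5, 4/5)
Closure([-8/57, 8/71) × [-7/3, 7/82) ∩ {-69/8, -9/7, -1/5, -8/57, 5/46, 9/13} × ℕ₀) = {-8/57, 5/46} × {0}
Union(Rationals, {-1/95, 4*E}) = Union({4*E}, Rationals)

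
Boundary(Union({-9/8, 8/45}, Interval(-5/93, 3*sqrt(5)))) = {-9/8, -5/93, 3*sqrt(5)}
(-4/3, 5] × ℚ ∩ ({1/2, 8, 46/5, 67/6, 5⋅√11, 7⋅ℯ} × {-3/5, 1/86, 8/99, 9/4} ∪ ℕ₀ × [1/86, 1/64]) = ({1/2} × {-3/5, 1/86, 8/99, 9/4}) ∪ ({0, 1, …, 5} × (ℚ ∩ [1/86, 1/64]))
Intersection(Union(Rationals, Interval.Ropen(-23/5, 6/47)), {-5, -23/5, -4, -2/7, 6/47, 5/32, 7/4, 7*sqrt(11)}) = {-5, -23/5, -4, -2/7, 6/47, 5/32, 7/4}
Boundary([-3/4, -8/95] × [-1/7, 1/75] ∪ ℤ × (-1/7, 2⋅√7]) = ({-3/4, -8/95} × [-1/7, 1/75]) ∪ ([-3/4, -8/95] × {-1/7, 1/75}) ∪ (ℤ × ({-1/7} ∪ [1/75, 2⋅√7])) ∪ ((ℤ \ (-3/4, -8/95)) × [-1/7, 2⋅√7])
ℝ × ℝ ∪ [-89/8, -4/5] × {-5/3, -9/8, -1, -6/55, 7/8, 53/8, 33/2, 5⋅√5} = ℝ × ℝ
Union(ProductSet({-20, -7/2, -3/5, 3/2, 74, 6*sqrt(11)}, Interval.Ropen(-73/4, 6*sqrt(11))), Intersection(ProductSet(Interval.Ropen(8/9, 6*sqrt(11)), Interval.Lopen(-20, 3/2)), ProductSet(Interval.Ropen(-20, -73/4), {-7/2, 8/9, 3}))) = ProductSet({-20, -7/2, -3/5, 3/2, 74, 6*sqrt(11)}, Interval.Ropen(-73/4, 6*sqrt(11)))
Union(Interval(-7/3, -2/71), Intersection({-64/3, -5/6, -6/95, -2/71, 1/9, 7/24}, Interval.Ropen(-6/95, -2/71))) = Interval(-7/3, -2/71)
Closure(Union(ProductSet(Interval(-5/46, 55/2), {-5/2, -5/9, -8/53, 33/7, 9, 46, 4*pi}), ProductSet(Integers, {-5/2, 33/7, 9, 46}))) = Union(ProductSet(Integers, {-5/2, 33/7, 9, 46}), ProductSet(Interval(-5/46, 55/2), {-5/2, -5/9, -8/53, 33/7, 9, 46, 4*pi}))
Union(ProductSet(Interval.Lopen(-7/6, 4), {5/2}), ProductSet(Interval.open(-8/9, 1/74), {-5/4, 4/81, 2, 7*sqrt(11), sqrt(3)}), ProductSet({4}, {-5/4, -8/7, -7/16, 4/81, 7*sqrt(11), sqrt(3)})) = Union(ProductSet({4}, {-5/4, -8/7, -7/16, 4/81, 7*sqrt(11), sqrt(3)}), ProductSet(Interval.Lopen(-7/6, 4), {5/2}), ProductSet(Interval.open(-8/9, 1/74), {-5/4, 4/81, 2, 7*sqrt(11), sqrt(3)}))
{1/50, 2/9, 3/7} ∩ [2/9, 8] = {2/9, 3/7}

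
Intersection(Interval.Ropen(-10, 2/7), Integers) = Range(-10, 1, 1)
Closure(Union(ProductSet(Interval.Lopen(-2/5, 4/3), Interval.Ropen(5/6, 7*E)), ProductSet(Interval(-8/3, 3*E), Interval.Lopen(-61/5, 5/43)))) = Union(ProductSet({-2/5, 4/3}, Interval(5/6, 7*E)), ProductSet(Interval(-8/3, 3*E), Interval(-61/5, 5/43)), ProductSet(Interval(-2/5, 4/3), {5/6, 7*E}), ProductSet(Interval.Lopen(-2/5, 4/3), Interval.Ropen(5/6, 7*E)))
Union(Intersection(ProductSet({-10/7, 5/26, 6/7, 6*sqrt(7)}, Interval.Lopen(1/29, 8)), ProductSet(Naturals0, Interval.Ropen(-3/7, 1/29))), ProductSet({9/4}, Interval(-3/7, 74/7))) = ProductSet({9/4}, Interval(-3/7, 74/7))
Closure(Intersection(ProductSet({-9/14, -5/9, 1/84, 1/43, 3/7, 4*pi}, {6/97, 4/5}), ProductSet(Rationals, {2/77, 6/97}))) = ProductSet({-9/14, -5/9, 1/84, 1/43, 3/7}, {6/97})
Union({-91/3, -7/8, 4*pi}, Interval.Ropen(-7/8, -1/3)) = Union({-91/3, 4*pi}, Interval.Ropen(-7/8, -1/3))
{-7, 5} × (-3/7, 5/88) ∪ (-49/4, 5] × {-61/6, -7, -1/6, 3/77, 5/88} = ({-7, 5} × (-3/7, 5/88)) ∪ ((-49/4, 5] × {-61/6, -7, -1/6, 3/77, 5/88})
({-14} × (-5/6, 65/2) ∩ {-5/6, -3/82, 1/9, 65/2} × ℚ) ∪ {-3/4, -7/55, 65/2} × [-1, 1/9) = {-3/4, -7/55, 65/2} × [-1, 1/9)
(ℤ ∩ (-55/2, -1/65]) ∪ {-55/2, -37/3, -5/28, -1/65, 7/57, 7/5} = {-55/2, -37/3, -5/28, -1/65, 7/57, 7/5} ∪ {-27, -26, …, -1}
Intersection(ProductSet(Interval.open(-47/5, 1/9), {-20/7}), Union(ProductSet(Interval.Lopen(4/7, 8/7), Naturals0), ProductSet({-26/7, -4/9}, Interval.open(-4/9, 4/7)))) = EmptySet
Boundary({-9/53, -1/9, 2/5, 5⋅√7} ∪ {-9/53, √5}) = {-9/53, -1/9, 2/5, √5, 5⋅√7}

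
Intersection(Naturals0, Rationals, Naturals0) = Naturals0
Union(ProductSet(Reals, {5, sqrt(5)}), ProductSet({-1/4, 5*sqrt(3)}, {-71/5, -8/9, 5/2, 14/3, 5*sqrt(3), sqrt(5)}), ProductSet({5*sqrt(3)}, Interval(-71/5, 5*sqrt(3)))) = Union(ProductSet({5*sqrt(3)}, Interval(-71/5, 5*sqrt(3))), ProductSet({-1/4, 5*sqrt(3)}, {-71/5, -8/9, 5/2, 14/3, 5*sqrt(3), sqrt(5)}), ProductSet(Reals, {5, sqrt(5)}))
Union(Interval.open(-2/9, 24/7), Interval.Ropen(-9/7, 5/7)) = Interval.Ropen(-9/7, 24/7)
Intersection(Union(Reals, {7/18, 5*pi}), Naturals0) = Naturals0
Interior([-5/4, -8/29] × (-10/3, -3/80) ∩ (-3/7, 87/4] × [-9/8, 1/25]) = (-3/7, -8/29) × (-9/8, -3/80)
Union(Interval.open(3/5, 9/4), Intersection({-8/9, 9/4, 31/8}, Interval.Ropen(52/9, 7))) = Interval.open(3/5, 9/4)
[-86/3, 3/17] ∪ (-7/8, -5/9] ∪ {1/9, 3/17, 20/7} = [-86/3, 3/17] ∪ {20/7}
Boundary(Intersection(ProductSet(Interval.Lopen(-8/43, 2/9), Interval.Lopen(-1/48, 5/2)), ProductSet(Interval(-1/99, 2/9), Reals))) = Union(ProductSet({-1/99, 2/9}, Interval(-1/48, 5/2)), ProductSet(Interval(-1/99, 2/9), {-1/48, 5/2}))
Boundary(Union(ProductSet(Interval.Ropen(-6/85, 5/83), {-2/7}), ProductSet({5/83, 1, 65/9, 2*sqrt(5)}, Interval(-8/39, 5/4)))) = Union(ProductSet({5/83, 1, 65/9, 2*sqrt(5)}, Interval(-8/39, 5/4)), ProductSet(Interval(-6/85, 5/83), {-2/7}))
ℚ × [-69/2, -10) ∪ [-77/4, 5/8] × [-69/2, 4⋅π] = (ℚ × [-69/2, -10)) ∪ ([-77/4, 5/8] × [-69/2, 4⋅π])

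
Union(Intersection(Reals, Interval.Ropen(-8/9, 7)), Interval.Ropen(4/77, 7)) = Interval.Ropen(-8/9, 7)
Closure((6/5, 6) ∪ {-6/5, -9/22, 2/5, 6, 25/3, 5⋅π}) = {-6/5, -9/22, 2/5, 25/3, 5⋅π} ∪ [6/5, 6]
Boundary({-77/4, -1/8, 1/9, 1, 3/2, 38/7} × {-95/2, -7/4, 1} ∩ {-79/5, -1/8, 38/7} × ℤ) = {-1/8, 38/7} × {1}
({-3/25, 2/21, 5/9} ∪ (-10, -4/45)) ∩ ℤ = {-9, -8, …, -1}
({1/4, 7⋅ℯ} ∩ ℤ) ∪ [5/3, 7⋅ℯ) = [5/3, 7⋅ℯ)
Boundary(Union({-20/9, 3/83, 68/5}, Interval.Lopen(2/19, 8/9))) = {-20/9, 3/83, 2/19, 8/9, 68/5}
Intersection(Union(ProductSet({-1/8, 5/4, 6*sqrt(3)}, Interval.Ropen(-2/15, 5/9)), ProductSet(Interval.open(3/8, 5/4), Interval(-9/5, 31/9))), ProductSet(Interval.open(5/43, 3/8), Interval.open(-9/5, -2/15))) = EmptySet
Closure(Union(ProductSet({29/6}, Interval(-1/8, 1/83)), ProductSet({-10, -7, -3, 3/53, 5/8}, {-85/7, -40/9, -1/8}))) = Union(ProductSet({29/6}, Interval(-1/8, 1/83)), ProductSet({-10, -7, -3, 3/53, 5/8}, {-85/7, -40/9, -1/8}))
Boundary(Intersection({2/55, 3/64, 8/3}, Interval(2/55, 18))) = {2/55, 3/64, 8/3}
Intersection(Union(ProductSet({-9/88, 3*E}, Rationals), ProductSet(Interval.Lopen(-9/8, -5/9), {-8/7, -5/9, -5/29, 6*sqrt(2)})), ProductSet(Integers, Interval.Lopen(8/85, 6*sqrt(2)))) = ProductSet(Range(-1, 0, 1), {6*sqrt(2)})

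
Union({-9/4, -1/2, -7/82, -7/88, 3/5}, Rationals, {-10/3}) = Rationals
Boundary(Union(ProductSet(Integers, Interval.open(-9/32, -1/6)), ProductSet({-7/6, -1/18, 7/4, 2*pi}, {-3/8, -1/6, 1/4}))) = Union(ProductSet({-7/6, -1/18, 7/4, 2*pi}, {-3/8, -1/6, 1/4}), ProductSet(Integers, Interval(-9/32, -1/6)))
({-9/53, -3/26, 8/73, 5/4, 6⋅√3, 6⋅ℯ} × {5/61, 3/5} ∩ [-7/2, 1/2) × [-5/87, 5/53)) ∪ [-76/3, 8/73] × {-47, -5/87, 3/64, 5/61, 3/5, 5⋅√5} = [-76/3, 8/73] × {-47, -5/87, 3/64, 5/61, 3/5, 5⋅√5}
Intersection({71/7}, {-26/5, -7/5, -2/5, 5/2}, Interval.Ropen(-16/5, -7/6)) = EmptySet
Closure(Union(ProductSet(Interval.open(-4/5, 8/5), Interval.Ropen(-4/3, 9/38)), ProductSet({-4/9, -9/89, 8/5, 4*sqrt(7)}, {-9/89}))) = Union(ProductSet({-4/5, 8/5}, Interval(-4/3, 9/38)), ProductSet({-4/9, -9/89, 8/5, 4*sqrt(7)}, {-9/89}), ProductSet(Interval(-4/5, 8/5), {-4/3, 9/38}), ProductSet(Interval.open(-4/5, 8/5), Interval.Ropen(-4/3, 9/38)))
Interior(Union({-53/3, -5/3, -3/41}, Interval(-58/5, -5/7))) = Interval.open(-58/5, -5/7)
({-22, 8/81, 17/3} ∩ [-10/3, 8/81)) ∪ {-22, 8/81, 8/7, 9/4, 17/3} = {-22, 8/81, 8/7, 9/4, 17/3}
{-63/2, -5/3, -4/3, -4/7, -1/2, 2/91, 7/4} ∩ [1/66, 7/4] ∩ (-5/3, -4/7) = ∅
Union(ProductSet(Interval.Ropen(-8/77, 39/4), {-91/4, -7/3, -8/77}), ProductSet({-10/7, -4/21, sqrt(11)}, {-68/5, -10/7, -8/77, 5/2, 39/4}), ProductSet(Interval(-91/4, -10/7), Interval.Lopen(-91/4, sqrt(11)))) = Union(ProductSet({-10/7, -4/21, sqrt(11)}, {-68/5, -10/7, -8/77, 5/2, 39/4}), ProductSet(Interval(-91/4, -10/7), Interval.Lopen(-91/4, sqrt(11))), ProductSet(Interval.Ropen(-8/77, 39/4), {-91/4, -7/3, -8/77}))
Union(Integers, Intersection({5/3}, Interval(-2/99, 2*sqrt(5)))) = Union({5/3}, Integers)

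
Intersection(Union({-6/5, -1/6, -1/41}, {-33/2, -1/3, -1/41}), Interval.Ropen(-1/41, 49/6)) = {-1/41}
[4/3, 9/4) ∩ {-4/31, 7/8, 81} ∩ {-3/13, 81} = ∅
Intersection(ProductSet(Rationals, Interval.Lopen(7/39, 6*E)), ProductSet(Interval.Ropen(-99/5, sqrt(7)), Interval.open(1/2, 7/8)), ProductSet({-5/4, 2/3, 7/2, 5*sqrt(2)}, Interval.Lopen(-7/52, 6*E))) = ProductSet({-5/4, 2/3}, Interval.open(1/2, 7/8))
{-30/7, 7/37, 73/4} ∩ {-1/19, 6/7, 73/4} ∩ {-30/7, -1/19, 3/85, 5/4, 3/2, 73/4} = {73/4}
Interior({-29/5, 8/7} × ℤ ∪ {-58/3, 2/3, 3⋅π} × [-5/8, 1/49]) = ∅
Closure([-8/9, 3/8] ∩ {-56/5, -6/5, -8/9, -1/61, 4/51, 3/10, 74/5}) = {-8/9, -1/61, 4/51, 3/10}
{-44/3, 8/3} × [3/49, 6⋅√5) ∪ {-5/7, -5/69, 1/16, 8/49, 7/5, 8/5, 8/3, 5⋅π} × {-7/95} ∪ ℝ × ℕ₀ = (ℝ × ℕ₀) ∪ ({-44/3, 8/3} × [3/49, 6⋅√5)) ∪ ({-5/7, -5/69, 1/16, 8/49, 7/5, 8/5, 8/3, 5⋅π} × {-7/95})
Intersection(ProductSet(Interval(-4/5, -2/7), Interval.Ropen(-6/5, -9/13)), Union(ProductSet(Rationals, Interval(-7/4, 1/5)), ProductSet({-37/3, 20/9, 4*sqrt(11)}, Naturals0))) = ProductSet(Intersection(Interval(-4/5, -2/7), Rationals), Interval.Ropen(-6/5, -9/13))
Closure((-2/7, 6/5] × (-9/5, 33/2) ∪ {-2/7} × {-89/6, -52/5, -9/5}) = ({-2/7} × {-89/6, -52/5, -9/5}) ∪ ({-2/7, 6/5} × [-9/5, 33/2]) ∪ ([-2/7, 6/5] × {-9/5, 33/2}) ∪ ((-2/7, 6/5] × (-9/5, 33/2))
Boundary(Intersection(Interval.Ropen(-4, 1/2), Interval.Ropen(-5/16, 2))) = {-5/16, 1/2}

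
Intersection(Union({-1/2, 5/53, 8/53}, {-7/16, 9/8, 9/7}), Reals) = {-1/2, -7/16, 5/53, 8/53, 9/8, 9/7}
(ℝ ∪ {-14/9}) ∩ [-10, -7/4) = [-10, -7/4)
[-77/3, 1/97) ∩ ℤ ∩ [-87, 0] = {-25, -24, …, 0}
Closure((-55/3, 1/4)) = [-55/3, 1/4]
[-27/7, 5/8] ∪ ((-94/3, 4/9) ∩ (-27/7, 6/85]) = [-27/7, 5/8]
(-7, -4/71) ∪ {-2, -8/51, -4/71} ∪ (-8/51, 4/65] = (-7, 4/65]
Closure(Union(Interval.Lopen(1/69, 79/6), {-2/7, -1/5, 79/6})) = Union({-2/7, -1/5}, Interval(1/69, 79/6))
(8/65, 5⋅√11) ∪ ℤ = ℤ ∪ (8/65, 5⋅√11)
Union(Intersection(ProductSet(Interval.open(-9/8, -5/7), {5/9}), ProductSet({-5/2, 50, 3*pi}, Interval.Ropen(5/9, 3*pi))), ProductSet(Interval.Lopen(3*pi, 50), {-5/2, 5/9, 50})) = ProductSet(Interval.Lopen(3*pi, 50), {-5/2, 5/9, 50})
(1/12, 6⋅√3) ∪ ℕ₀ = ℕ₀ ∪ (1/12, 6⋅√3)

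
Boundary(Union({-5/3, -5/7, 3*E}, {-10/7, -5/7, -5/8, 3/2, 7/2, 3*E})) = {-5/3, -10/7, -5/7, -5/8, 3/2, 7/2, 3*E}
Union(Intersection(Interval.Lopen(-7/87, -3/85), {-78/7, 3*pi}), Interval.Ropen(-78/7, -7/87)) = Interval.Ropen(-78/7, -7/87)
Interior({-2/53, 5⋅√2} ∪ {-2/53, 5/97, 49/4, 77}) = ∅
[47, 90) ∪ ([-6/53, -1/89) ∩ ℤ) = [47, 90)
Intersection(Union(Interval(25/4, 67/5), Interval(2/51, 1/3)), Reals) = Union(Interval(2/51, 1/3), Interval(25/4, 67/5))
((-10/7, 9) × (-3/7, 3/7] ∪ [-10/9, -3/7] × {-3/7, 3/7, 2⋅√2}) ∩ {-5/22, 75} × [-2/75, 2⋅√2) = {-5/22} × [-2/75, 3/7]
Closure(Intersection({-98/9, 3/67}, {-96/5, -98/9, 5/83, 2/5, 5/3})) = {-98/9}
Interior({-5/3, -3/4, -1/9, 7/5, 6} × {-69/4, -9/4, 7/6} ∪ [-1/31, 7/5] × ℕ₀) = ∅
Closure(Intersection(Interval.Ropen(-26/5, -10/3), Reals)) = Interval(-26/5, -10/3)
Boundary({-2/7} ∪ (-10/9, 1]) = {-10/9, 1}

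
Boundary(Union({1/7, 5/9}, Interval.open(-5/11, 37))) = {-5/11, 37}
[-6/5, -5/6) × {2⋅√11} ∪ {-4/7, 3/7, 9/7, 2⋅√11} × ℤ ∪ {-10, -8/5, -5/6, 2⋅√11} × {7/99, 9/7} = ({-4/7, 3/7, 9/7, 2⋅√11} × ℤ) ∪ ([-6/5, -5/6) × {2⋅√11}) ∪ ({-10, -8/5, -5/6, 2⋅√11} × {7/99, 9/7})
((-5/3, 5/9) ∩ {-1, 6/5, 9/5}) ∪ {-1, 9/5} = {-1, 9/5}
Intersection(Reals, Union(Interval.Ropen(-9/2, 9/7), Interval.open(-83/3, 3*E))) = Interval.open(-83/3, 3*E)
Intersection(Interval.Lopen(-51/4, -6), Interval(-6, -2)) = {-6}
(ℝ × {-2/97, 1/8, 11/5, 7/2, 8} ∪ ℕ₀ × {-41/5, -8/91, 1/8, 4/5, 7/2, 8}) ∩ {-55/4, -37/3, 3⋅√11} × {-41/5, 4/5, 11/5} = {-55/4, -37/3, 3⋅√11} × {11/5}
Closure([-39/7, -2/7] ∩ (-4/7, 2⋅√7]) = [-4/7, -2/7]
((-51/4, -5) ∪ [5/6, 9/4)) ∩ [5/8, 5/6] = {5/6}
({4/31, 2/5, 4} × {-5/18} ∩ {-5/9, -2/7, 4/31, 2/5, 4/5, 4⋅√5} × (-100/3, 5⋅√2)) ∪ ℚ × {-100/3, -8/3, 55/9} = ({4/31, 2/5} × {-5/18}) ∪ (ℚ × {-100/3, -8/3, 55/9})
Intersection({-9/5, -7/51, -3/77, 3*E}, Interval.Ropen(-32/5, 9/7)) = {-9/5, -7/51, -3/77}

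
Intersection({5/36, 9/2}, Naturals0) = EmptySet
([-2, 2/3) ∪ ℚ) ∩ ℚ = ℚ ∪ (ℚ ∩ [-2, 2/3])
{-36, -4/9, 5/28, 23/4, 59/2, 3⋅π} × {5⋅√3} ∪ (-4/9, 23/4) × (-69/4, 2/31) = ((-4/9, 23/4) × (-69/4, 2/31)) ∪ ({-36, -4/9, 5/28, 23/4, 59/2, 3⋅π} × {5⋅√3})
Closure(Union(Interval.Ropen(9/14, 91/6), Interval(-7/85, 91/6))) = Interval(-7/85, 91/6)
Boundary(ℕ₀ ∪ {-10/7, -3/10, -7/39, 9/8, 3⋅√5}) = {-10/7, -3/10, -7/39, 9/8, 3⋅√5} ∪ ℕ₀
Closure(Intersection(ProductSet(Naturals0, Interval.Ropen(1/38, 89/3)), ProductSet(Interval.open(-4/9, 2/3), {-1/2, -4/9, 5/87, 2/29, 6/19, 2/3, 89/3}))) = ProductSet(Range(0, 1, 1), {5/87, 2/29, 6/19, 2/3})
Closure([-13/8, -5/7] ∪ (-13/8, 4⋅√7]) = [-13/8, 4⋅√7]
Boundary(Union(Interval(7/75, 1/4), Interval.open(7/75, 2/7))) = {7/75, 2/7}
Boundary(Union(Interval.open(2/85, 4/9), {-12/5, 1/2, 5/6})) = {-12/5, 2/85, 4/9, 1/2, 5/6}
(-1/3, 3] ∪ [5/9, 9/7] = (-1/3, 3]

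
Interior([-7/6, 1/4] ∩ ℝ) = (-7/6, 1/4)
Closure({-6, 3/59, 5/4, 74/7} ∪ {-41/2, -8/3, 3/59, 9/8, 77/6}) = {-41/2, -6, -8/3, 3/59, 9/8, 5/4, 74/7, 77/6}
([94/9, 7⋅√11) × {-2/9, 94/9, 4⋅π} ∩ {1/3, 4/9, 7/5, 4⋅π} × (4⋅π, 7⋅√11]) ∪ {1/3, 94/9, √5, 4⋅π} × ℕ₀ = {1/3, 94/9, √5, 4⋅π} × ℕ₀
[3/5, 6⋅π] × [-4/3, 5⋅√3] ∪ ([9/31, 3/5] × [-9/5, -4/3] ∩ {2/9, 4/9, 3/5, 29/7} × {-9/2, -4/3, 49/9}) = ({4/9, 3/5} × {-4/3}) ∪ ([3/5, 6⋅π] × [-4/3, 5⋅√3])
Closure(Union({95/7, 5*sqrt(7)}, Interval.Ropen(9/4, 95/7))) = Interval(9/4, 95/7)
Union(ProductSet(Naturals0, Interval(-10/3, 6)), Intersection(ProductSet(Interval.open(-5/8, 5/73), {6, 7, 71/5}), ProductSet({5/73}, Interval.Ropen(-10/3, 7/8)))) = ProductSet(Naturals0, Interval(-10/3, 6))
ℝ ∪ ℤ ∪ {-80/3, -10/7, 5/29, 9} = ℝ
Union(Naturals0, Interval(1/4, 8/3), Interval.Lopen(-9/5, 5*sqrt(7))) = Union(Interval.Lopen(-9/5, 5*sqrt(7)), Naturals0)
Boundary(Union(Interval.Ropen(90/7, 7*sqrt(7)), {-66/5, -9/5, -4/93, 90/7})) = {-66/5, -9/5, -4/93, 90/7, 7*sqrt(7)}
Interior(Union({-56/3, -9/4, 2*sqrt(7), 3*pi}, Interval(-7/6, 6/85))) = Interval.open(-7/6, 6/85)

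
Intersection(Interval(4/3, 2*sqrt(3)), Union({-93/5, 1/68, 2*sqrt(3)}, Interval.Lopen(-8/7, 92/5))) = Interval(4/3, 2*sqrt(3))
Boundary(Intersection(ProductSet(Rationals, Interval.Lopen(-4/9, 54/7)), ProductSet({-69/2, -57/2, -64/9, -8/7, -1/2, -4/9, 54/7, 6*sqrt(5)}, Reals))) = ProductSet({-69/2, -57/2, -64/9, -8/7, -1/2, -4/9, 54/7}, Interval(-4/9, 54/7))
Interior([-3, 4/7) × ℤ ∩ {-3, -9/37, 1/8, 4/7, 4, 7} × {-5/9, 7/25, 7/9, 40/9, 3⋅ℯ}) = ∅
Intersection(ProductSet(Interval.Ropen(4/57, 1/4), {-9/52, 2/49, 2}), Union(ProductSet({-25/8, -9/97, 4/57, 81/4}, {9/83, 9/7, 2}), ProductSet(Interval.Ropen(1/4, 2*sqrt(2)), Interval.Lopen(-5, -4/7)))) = ProductSet({4/57}, {2})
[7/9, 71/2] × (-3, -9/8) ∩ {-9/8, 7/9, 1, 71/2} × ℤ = {7/9, 1, 71/2} × {-2}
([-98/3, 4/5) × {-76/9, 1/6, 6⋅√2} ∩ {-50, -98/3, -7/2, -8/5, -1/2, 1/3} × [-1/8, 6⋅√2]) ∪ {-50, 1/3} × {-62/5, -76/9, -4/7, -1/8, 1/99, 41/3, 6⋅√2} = ({-98/3, -7/2, -8/5, -1/2, 1/3} × {1/6, 6⋅√2}) ∪ ({-50, 1/3} × {-62/5, -76/9, -4/7, -1/8, 1/99, 41/3, 6⋅√2})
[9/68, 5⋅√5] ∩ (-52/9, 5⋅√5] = [9/68, 5⋅√5]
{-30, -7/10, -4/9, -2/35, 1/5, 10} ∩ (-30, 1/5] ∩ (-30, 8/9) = {-7/10, -4/9, -2/35, 1/5}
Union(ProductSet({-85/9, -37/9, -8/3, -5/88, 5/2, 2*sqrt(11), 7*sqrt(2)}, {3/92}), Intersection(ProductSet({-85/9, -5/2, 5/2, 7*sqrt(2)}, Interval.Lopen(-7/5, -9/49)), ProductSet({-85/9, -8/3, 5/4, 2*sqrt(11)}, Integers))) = Union(ProductSet({-85/9}, Range(-1, 0, 1)), ProductSet({-85/9, -37/9, -8/3, -5/88, 5/2, 2*sqrt(11), 7*sqrt(2)}, {3/92}))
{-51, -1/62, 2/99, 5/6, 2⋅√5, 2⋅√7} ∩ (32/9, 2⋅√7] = {2⋅√5, 2⋅√7}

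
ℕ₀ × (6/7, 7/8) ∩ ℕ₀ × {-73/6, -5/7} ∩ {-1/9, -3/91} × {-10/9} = ∅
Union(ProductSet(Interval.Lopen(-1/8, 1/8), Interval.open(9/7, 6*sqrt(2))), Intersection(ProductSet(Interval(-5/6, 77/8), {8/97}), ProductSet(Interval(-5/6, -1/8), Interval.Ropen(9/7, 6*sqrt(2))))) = ProductSet(Interval.Lopen(-1/8, 1/8), Interval.open(9/7, 6*sqrt(2)))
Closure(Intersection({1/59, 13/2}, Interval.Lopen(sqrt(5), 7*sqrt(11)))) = {13/2}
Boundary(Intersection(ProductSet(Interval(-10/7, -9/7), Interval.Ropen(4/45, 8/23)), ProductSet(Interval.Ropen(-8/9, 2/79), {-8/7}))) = EmptySet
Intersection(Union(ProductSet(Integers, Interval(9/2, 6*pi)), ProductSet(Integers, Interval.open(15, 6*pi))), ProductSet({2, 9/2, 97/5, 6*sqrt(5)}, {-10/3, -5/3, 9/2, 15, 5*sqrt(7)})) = ProductSet({2}, {9/2, 15, 5*sqrt(7)})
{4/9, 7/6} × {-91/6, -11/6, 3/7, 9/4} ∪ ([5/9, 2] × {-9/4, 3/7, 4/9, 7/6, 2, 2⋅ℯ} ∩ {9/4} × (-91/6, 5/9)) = {4/9, 7/6} × {-91/6, -11/6, 3/7, 9/4}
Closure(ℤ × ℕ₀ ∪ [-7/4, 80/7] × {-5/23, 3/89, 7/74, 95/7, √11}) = (ℤ × ℕ₀) ∪ ([-7/4, 80/7] × {-5/23, 3/89, 7/74, 95/7, √11})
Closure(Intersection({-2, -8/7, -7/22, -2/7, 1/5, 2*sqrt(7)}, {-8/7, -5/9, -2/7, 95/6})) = {-8/7, -2/7}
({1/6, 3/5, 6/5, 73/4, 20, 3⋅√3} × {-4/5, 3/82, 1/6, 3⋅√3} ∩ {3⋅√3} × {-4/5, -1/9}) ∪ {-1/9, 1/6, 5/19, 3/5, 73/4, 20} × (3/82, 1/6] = ({3⋅√3} × {-4/5}) ∪ ({-1/9, 1/6, 5/19, 3/5, 73/4, 20} × (3/82, 1/6])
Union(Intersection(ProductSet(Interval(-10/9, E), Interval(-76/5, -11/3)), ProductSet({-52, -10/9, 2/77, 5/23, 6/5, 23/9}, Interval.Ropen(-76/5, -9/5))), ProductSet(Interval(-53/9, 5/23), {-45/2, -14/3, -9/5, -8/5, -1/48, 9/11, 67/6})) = Union(ProductSet({-10/9, 2/77, 5/23, 6/5, 23/9}, Interval(-76/5, -11/3)), ProductSet(Interval(-53/9, 5/23), {-45/2, -14/3, -9/5, -8/5, -1/48, 9/11, 67/6}))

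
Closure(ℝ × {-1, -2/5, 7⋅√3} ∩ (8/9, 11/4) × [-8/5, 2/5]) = [8/9, 11/4] × {-1, -2/5}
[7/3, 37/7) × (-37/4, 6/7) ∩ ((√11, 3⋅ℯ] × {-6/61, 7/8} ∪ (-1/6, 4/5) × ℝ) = (√11, 37/7) × {-6/61}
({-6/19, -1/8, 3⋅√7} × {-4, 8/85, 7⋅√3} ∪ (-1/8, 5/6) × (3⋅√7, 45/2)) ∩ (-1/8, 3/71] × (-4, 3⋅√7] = ∅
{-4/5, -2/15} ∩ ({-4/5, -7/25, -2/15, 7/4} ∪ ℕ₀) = {-4/5, -2/15}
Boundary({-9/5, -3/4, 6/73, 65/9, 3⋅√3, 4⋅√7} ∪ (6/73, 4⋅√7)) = {-9/5, -3/4, 6/73, 4⋅√7}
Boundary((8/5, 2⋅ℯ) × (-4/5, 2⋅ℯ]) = ({8/5, 2⋅ℯ} × [-4/5, 2⋅ℯ]) ∪ ([8/5, 2⋅ℯ] × {-4/5, 2⋅ℯ})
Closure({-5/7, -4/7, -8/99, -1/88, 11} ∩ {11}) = {11}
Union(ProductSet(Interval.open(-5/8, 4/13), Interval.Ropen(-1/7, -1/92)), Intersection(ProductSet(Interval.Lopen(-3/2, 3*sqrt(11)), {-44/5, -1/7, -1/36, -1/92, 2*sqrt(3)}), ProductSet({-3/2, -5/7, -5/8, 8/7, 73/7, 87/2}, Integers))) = ProductSet(Interval.open(-5/8, 4/13), Interval.Ropen(-1/7, -1/92))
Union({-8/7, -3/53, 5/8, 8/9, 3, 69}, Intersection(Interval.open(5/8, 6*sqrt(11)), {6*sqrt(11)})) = {-8/7, -3/53, 5/8, 8/9, 3, 69}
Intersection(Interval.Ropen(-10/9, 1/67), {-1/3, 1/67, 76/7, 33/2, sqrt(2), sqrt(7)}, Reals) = {-1/3}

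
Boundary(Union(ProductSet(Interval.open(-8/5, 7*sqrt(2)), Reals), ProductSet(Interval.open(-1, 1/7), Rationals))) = ProductSet({-8/5, 7*sqrt(2)}, Reals)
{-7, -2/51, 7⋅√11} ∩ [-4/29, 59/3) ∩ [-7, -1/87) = {-2/51}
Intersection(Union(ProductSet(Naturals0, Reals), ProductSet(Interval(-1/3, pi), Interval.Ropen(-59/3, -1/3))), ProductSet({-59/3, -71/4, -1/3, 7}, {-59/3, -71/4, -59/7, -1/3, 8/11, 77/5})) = Union(ProductSet({-1/3}, {-59/3, -71/4, -59/7}), ProductSet({7}, {-59/3, -71/4, -59/7, -1/3, 8/11, 77/5}))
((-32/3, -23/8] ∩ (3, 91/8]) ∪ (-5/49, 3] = (-5/49, 3]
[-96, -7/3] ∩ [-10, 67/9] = [-10, -7/3]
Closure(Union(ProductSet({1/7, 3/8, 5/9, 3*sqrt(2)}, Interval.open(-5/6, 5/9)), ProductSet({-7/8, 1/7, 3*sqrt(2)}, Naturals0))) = Union(ProductSet({-7/8, 1/7, 3*sqrt(2)}, Naturals0), ProductSet({1/7, 3/8, 5/9, 3*sqrt(2)}, Interval(-5/6, 5/9)))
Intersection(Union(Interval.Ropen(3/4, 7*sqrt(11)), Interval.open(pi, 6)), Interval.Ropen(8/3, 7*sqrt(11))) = Interval.Ropen(8/3, 7*sqrt(11))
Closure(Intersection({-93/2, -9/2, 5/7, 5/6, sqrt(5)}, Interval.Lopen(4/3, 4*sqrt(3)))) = {sqrt(5)}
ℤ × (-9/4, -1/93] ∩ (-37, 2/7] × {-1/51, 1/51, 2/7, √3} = {-36, -35, …, 0} × {-1/51}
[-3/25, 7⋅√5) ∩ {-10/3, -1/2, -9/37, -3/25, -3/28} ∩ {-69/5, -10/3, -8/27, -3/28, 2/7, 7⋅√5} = {-3/28}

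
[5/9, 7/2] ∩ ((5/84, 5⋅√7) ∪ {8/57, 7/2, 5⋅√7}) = [5/9, 7/2]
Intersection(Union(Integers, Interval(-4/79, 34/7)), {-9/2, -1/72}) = {-1/72}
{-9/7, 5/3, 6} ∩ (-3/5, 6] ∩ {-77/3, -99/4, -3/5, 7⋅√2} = ∅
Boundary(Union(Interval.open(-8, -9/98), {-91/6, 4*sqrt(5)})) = {-91/6, -8, -9/98, 4*sqrt(5)}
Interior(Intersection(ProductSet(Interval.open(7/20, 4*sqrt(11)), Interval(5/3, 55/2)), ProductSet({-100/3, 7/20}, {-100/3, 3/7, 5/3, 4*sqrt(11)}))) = EmptySet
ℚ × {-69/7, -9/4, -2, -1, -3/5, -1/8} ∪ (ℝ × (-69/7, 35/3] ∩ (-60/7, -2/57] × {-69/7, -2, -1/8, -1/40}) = (ℚ × {-69/7, -9/4, -2, -1, -3/5, -1/8}) ∪ ((-60/7, -2/57] × {-2, -1/8, -1/40})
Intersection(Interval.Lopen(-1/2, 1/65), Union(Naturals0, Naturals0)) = Range(0, 1, 1)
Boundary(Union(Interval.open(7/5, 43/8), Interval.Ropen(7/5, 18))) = {7/5, 18}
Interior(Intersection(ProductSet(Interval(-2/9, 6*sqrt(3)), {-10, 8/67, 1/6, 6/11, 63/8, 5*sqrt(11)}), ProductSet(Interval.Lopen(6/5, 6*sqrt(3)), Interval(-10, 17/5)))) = EmptySet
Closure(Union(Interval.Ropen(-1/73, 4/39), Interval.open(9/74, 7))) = Union(Interval(-1/73, 4/39), Interval(9/74, 7))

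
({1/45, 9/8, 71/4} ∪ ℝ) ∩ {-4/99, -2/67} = {-4/99, -2/67}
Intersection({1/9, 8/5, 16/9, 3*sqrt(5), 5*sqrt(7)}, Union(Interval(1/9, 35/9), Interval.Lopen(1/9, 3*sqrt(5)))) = {1/9, 8/5, 16/9, 3*sqrt(5)}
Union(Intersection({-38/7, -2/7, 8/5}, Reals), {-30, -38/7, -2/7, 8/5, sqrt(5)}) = {-30, -38/7, -2/7, 8/5, sqrt(5)}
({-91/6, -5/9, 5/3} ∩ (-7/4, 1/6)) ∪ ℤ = ℤ ∪ {-5/9}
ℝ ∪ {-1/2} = ℝ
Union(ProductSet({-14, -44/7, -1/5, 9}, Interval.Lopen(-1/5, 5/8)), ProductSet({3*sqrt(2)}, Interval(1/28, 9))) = Union(ProductSet({3*sqrt(2)}, Interval(1/28, 9)), ProductSet({-14, -44/7, -1/5, 9}, Interval.Lopen(-1/5, 5/8)))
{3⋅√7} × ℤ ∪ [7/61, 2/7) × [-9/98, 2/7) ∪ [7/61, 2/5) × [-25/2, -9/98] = ({3⋅√7} × ℤ) ∪ ([7/61, 2/7) × [-9/98, 2/7)) ∪ ([7/61, 2/5) × [-25/2, -9/98])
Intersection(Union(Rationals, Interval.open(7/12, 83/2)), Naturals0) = Union(Naturals0, Range(1, 42, 1))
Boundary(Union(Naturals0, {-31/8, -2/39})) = Union({-31/8, -2/39}, Naturals0)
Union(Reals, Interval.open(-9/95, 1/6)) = Interval(-oo, oo)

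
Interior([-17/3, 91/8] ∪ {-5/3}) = (-17/3, 91/8)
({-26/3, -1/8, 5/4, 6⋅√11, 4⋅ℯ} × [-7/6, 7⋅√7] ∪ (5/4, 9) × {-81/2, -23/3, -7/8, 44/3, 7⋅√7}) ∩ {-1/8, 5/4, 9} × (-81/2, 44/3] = {-1/8, 5/4} × [-7/6, 44/3]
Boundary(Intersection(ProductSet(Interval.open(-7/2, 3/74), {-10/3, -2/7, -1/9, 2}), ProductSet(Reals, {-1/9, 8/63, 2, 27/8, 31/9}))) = ProductSet(Interval(-7/2, 3/74), {-1/9, 2})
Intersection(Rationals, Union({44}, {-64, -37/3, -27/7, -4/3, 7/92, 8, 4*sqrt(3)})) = {-64, -37/3, -27/7, -4/3, 7/92, 8, 44}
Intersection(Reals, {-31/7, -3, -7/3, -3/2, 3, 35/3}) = {-31/7, -3, -7/3, -3/2, 3, 35/3}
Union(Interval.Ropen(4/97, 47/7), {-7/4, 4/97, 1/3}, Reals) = Interval(-oo, oo)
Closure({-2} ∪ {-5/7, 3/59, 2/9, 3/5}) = {-2, -5/7, 3/59, 2/9, 3/5}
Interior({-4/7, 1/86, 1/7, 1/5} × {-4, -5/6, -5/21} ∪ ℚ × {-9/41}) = ∅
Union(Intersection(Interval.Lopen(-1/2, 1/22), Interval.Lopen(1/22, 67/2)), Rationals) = Rationals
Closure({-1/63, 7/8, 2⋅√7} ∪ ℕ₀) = {-1/63, 7/8, 2⋅√7} ∪ ℕ₀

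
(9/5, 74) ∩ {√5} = {√5}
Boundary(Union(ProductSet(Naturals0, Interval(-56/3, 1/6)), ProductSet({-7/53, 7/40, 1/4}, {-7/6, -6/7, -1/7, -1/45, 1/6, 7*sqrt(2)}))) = Union(ProductSet({-7/53, 7/40, 1/4}, {-7/6, -6/7, -1/7, -1/45, 1/6, 7*sqrt(2)}), ProductSet(Naturals0, Interval(-56/3, 1/6)))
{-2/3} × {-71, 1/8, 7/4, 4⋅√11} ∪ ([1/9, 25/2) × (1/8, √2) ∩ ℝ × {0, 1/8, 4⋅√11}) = {-2/3} × {-71, 1/8, 7/4, 4⋅√11}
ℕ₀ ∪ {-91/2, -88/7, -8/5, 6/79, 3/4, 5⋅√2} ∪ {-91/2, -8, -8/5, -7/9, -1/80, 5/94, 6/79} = {-91/2, -88/7, -8, -8/5, -7/9, -1/80, 5/94, 6/79, 3/4, 5⋅√2} ∪ ℕ₀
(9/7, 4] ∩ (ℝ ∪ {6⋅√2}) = (9/7, 4]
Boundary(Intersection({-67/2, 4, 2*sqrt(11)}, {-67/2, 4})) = {-67/2, 4}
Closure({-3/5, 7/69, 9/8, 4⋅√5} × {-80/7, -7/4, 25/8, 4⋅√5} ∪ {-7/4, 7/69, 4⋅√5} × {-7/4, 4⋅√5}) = ({-7/4, 7/69, 4⋅√5} × {-7/4, 4⋅√5}) ∪ ({-3/5, 7/69, 9/8, 4⋅√5} × {-80/7, -7/4, 25/8, 4⋅√5})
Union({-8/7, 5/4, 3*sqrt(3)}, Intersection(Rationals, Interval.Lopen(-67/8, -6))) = Union({-8/7, 5/4, 3*sqrt(3)}, Intersection(Interval.Lopen(-67/8, -6), Rationals))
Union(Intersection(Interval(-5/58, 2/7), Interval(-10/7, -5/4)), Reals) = Reals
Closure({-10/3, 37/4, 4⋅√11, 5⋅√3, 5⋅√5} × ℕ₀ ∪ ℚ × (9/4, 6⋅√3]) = (ℝ × [9/4, 6⋅√3]) ∪ ({-10/3, 37/4, 4⋅√11, 5⋅√3, 5⋅√5} × ℕ₀)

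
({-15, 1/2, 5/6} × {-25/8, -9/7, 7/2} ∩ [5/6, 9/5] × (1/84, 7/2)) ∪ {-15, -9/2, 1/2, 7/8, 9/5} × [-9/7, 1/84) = {-15, -9/2, 1/2, 7/8, 9/5} × [-9/7, 1/84)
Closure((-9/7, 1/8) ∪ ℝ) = (-∞, ∞)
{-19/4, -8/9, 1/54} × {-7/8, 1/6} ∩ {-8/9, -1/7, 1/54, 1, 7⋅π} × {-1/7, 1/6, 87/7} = {-8/9, 1/54} × {1/6}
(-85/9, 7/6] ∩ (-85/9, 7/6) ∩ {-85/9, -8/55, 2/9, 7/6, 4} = {-8/55, 2/9}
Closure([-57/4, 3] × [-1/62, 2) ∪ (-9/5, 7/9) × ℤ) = ((-9/5, 7/9) × ℤ) ∪ ([-57/4, 3] × [-1/62, 2]) ∪ ([-9/5, 7/9] × (ℤ \ (-1/62, 2)))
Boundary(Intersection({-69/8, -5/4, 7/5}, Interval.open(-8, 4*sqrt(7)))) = {-5/4, 7/5}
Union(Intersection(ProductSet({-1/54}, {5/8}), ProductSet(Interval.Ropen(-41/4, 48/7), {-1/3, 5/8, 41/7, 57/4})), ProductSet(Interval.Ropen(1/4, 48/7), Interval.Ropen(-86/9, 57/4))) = Union(ProductSet({-1/54}, {5/8}), ProductSet(Interval.Ropen(1/4, 48/7), Interval.Ropen(-86/9, 57/4)))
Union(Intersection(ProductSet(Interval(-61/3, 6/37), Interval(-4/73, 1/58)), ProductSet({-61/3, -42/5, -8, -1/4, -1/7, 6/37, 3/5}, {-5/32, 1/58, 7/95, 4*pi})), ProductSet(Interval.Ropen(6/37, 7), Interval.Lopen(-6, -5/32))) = Union(ProductSet({-61/3, -42/5, -8, -1/4, -1/7, 6/37}, {1/58}), ProductSet(Interval.Ropen(6/37, 7), Interval.Lopen(-6, -5/32)))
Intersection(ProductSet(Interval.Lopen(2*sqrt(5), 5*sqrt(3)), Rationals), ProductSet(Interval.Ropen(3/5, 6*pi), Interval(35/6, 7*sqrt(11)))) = ProductSet(Interval.Lopen(2*sqrt(5), 5*sqrt(3)), Intersection(Interval(35/6, 7*sqrt(11)), Rationals))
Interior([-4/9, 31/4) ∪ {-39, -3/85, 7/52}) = (-4/9, 31/4)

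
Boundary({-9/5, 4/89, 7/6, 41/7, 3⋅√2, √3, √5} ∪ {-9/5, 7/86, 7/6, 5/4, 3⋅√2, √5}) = {-9/5, 4/89, 7/86, 7/6, 5/4, 41/7, 3⋅√2, √3, √5}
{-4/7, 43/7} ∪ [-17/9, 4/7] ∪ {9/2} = [-17/9, 4/7] ∪ {9/2, 43/7}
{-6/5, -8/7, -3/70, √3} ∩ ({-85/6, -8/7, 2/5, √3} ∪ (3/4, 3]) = {-8/7, √3}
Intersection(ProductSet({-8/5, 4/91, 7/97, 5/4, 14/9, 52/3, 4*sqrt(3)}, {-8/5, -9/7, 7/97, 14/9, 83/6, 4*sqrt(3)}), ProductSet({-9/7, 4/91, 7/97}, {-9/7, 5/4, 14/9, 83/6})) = ProductSet({4/91, 7/97}, {-9/7, 14/9, 83/6})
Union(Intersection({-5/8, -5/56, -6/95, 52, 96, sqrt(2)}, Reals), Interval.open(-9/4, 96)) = Interval.Lopen(-9/4, 96)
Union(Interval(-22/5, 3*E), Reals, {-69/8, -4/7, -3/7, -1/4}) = Interval(-oo, oo)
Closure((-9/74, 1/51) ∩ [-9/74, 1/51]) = [-9/74, 1/51]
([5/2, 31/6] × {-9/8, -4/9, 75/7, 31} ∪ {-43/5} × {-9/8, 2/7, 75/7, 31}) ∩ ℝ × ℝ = ({-43/5} × {-9/8, 2/7, 75/7, 31}) ∪ ([5/2, 31/6] × {-9/8, -4/9, 75/7, 31})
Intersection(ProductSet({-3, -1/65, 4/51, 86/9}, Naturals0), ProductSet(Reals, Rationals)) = ProductSet({-3, -1/65, 4/51, 86/9}, Naturals0)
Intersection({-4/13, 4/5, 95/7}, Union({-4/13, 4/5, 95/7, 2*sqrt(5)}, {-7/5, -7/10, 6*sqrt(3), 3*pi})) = {-4/13, 4/5, 95/7}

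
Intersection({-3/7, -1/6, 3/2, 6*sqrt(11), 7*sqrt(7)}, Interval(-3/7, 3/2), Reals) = {-3/7, -1/6, 3/2}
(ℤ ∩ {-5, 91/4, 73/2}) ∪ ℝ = ℝ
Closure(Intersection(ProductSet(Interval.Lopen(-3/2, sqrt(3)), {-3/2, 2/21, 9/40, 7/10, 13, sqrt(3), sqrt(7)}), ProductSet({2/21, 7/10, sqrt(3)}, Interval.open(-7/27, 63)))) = ProductSet({2/21, 7/10, sqrt(3)}, {2/21, 9/40, 7/10, 13, sqrt(3), sqrt(7)})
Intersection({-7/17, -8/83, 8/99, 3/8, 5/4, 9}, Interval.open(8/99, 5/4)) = {3/8}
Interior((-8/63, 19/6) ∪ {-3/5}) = (-8/63, 19/6)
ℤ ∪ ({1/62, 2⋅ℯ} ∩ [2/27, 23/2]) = ℤ ∪ {2⋅ℯ}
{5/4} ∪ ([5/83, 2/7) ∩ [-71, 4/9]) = [5/83, 2/7) ∪ {5/4}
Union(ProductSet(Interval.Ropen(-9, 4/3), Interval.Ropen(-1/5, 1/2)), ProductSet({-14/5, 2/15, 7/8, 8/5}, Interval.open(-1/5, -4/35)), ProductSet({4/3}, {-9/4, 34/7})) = Union(ProductSet({4/3}, {-9/4, 34/7}), ProductSet({-14/5, 2/15, 7/8, 8/5}, Interval.open(-1/5, -4/35)), ProductSet(Interval.Ropen(-9, 4/3), Interval.Ropen(-1/5, 1/2)))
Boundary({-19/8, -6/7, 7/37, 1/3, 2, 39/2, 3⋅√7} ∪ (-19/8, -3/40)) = {-19/8, -3/40, 7/37, 1/3, 2, 39/2, 3⋅√7}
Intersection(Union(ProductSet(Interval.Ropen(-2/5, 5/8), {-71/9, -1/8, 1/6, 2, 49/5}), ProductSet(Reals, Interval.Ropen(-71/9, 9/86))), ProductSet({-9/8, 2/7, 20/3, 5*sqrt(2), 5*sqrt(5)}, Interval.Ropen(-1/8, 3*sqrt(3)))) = Union(ProductSet({2/7}, {-1/8, 1/6, 2}), ProductSet({-9/8, 2/7, 20/3, 5*sqrt(2), 5*sqrt(5)}, Interval.Ropen(-1/8, 9/86)))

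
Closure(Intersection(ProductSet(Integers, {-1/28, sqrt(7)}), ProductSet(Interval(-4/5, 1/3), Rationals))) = ProductSet(Range(0, 1, 1), {-1/28})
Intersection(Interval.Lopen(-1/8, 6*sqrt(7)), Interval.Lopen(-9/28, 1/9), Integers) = Range(0, 1, 1)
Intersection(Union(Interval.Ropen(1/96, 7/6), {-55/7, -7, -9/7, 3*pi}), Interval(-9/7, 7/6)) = Union({-9/7}, Interval.Ropen(1/96, 7/6))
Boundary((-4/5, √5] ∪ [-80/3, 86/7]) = {-80/3, 86/7}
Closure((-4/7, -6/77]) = [-4/7, -6/77]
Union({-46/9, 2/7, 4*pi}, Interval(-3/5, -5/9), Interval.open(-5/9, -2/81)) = Union({-46/9, 2/7, 4*pi}, Interval.Ropen(-3/5, -2/81))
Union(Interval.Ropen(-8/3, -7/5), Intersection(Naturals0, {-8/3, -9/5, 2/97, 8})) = Union({8}, Interval.Ropen(-8/3, -7/5))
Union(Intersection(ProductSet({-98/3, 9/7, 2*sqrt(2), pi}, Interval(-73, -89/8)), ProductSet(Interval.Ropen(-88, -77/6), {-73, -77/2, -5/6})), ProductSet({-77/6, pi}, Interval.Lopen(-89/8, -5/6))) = Union(ProductSet({-98/3}, {-73, -77/2}), ProductSet({-77/6, pi}, Interval.Lopen(-89/8, -5/6)))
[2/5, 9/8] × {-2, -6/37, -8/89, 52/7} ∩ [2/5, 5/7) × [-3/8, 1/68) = [2/5, 5/7) × {-6/37, -8/89}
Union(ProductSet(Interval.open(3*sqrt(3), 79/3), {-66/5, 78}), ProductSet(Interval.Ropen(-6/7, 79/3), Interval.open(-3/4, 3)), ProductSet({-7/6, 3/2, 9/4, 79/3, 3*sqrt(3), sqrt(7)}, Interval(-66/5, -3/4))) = Union(ProductSet({-7/6, 3/2, 9/4, 79/3, 3*sqrt(3), sqrt(7)}, Interval(-66/5, -3/4)), ProductSet(Interval.Ropen(-6/7, 79/3), Interval.open(-3/4, 3)), ProductSet(Interval.open(3*sqrt(3), 79/3), {-66/5, 78}))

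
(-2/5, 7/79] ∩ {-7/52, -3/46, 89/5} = {-7/52, -3/46}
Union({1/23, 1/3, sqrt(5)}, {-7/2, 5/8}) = {-7/2, 1/23, 1/3, 5/8, sqrt(5)}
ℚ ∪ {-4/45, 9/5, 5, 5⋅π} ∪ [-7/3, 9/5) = ℚ ∪ [-7/3, 9/5] ∪ {5⋅π}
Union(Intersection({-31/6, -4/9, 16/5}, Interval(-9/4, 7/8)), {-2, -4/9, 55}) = {-2, -4/9, 55}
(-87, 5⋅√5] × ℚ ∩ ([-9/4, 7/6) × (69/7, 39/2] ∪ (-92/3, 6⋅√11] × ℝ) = (-92/3, 5⋅√5] × ℚ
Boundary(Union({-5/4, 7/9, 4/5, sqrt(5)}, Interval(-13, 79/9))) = {-13, 79/9}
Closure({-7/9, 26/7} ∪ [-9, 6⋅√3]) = [-9, 6⋅√3]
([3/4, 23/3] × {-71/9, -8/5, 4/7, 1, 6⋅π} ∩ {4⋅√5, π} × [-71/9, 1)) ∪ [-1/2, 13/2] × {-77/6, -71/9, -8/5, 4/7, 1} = [-1/2, 13/2] × {-77/6, -71/9, -8/5, 4/7, 1}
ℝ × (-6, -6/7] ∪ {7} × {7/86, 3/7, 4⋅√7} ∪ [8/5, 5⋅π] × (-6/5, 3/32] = (ℝ × (-6, -6/7]) ∪ ({7} × {7/86, 3/7, 4⋅√7}) ∪ ([8/5, 5⋅π] × (-6/5, 3/32])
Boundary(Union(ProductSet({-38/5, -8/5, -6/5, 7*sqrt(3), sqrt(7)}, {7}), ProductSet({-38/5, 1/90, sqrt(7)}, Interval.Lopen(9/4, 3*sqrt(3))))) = Union(ProductSet({-38/5, 1/90, sqrt(7)}, Interval(9/4, 3*sqrt(3))), ProductSet({-38/5, -8/5, -6/5, 7*sqrt(3), sqrt(7)}, {7}))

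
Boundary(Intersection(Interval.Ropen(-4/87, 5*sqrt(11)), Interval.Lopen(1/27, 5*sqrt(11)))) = {1/27, 5*sqrt(11)}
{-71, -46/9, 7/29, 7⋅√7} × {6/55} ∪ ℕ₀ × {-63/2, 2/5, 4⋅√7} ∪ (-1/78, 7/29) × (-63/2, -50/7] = (ℕ₀ × {-63/2, 2/5, 4⋅√7}) ∪ ((-1/78, 7/29) × (-63/2, -50/7]) ∪ ({-71, -46/9, 7/29, 7⋅√7} × {6/55})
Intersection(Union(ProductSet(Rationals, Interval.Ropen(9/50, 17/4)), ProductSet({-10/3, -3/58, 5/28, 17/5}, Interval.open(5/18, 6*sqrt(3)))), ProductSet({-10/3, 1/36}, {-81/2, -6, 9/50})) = ProductSet({-10/3, 1/36}, {9/50})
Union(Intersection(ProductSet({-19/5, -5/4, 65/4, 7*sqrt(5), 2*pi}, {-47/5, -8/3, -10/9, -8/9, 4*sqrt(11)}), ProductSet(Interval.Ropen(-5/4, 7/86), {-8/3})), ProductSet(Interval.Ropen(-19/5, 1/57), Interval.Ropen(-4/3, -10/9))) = Union(ProductSet({-5/4}, {-8/3}), ProductSet(Interval.Ropen(-19/5, 1/57), Interval.Ropen(-4/3, -10/9)))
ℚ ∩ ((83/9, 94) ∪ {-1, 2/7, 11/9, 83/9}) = {-1, 2/7, 11/9} ∪ (ℚ ∩ [83/9, 94))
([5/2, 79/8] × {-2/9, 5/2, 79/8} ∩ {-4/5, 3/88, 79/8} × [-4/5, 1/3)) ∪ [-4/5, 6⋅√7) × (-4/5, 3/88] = [-4/5, 6⋅√7) × (-4/5, 3/88]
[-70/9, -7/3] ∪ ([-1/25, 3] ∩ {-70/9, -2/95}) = [-70/9, -7/3] ∪ {-2/95}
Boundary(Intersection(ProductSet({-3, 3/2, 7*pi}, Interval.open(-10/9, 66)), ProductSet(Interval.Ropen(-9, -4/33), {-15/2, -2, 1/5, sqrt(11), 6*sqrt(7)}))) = ProductSet({-3}, {1/5, sqrt(11), 6*sqrt(7)})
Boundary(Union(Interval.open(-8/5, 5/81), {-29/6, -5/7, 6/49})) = {-29/6, -8/5, 5/81, 6/49}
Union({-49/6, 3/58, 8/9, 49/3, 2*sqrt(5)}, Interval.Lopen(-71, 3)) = Union({49/3, 2*sqrt(5)}, Interval.Lopen(-71, 3))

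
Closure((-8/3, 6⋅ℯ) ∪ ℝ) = (-∞, ∞)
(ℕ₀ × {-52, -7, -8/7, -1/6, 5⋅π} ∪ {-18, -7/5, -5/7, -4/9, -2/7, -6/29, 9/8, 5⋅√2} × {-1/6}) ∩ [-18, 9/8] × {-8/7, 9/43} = {0, 1} × {-8/7}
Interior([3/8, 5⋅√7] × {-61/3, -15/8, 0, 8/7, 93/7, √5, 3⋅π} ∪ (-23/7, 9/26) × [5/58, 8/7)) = (-23/7, 9/26) × (5/58, 8/7)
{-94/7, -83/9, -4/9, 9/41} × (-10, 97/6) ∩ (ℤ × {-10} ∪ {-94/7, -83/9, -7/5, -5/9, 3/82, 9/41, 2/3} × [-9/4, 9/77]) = {-94/7, -83/9, 9/41} × [-9/4, 9/77]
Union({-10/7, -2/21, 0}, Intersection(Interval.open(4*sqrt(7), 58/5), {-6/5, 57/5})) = {-10/7, -2/21, 0, 57/5}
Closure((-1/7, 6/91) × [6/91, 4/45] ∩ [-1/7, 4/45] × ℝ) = [-1/7, 6/91] × [6/91, 4/45]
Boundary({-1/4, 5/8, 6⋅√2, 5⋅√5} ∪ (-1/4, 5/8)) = {-1/4, 5/8, 6⋅√2, 5⋅√5}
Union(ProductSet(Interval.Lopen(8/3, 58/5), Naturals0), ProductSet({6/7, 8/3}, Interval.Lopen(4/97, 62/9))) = Union(ProductSet({6/7, 8/3}, Interval.Lopen(4/97, 62/9)), ProductSet(Interval.Lopen(8/3, 58/5), Naturals0))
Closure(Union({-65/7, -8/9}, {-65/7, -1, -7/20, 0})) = {-65/7, -1, -8/9, -7/20, 0}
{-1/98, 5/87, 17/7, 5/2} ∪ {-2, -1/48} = {-2, -1/48, -1/98, 5/87, 17/7, 5/2}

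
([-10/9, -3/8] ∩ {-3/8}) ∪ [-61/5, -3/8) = [-61/5, -3/8]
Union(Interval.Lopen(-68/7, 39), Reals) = Interval(-oo, oo)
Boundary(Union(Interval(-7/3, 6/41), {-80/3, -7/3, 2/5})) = {-80/3, -7/3, 6/41, 2/5}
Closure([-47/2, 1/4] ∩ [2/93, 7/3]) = [2/93, 1/4]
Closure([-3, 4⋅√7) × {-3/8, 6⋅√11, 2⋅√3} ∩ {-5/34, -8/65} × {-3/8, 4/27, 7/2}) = {-5/34, -8/65} × {-3/8}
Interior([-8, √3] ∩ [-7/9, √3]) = (-7/9, √3)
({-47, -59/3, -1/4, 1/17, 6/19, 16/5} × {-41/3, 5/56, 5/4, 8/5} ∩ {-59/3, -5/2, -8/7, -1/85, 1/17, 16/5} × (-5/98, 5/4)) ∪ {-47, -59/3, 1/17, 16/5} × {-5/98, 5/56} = {-47, -59/3, 1/17, 16/5} × {-5/98, 5/56}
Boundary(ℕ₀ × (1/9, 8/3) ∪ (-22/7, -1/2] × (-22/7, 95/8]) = ({-22/7, -1/2} × [-22/7, 95/8]) ∪ ([-22/7, -1/2] × {-22/7, 95/8}) ∪ ((ℕ₀ \ (-22/7, -1/2)) × [1/9, 8/3])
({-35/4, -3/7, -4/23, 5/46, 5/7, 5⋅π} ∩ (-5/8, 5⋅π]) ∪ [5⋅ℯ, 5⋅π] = {-3/7, -4/23, 5/46, 5/7} ∪ [5⋅ℯ, 5⋅π]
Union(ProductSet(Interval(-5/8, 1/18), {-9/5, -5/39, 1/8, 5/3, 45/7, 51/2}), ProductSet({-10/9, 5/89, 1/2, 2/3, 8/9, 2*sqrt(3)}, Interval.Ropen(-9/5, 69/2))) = Union(ProductSet({-10/9, 5/89, 1/2, 2/3, 8/9, 2*sqrt(3)}, Interval.Ropen(-9/5, 69/2)), ProductSet(Interval(-5/8, 1/18), {-9/5, -5/39, 1/8, 5/3, 45/7, 51/2}))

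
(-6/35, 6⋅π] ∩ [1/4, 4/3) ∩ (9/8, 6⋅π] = (9/8, 4/3)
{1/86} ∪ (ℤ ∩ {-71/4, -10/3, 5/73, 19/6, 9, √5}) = {1/86, 9}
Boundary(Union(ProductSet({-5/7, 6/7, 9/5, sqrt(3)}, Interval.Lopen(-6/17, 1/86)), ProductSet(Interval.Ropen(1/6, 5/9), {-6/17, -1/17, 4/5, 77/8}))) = Union(ProductSet({-5/7, 6/7, 9/5, sqrt(3)}, Interval(-6/17, 1/86)), ProductSet(Interval(1/6, 5/9), {-6/17, -1/17, 4/5, 77/8}))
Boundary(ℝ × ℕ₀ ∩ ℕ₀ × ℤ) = ℕ₀ × ℕ₀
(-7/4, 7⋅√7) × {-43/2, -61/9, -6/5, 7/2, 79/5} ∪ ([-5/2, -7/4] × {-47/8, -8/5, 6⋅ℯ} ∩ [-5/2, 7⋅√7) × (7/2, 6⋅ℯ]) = ([-5/2, -7/4] × {6⋅ℯ}) ∪ ((-7/4, 7⋅√7) × {-43/2, -61/9, -6/5, 7/2, 79/5})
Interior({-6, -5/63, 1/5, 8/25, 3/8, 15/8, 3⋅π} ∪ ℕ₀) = ∅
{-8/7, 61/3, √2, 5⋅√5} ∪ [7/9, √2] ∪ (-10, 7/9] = (-10, √2] ∪ {61/3, 5⋅√5}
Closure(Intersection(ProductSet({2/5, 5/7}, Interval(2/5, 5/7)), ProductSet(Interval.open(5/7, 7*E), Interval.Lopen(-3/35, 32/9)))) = EmptySet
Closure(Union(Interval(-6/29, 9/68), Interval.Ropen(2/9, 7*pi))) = Union(Interval(-6/29, 9/68), Interval(2/9, 7*pi))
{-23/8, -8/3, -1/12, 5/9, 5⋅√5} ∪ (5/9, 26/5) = {-23/8, -8/3, -1/12, 5⋅√5} ∪ [5/9, 26/5)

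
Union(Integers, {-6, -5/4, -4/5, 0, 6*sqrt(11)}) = Union({-5/4, -4/5, 6*sqrt(11)}, Integers)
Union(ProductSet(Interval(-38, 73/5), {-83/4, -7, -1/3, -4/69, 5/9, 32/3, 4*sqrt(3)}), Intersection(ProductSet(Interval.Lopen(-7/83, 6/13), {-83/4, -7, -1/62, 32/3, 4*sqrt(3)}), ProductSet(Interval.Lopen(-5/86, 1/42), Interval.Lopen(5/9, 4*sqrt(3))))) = ProductSet(Interval(-38, 73/5), {-83/4, -7, -1/3, -4/69, 5/9, 32/3, 4*sqrt(3)})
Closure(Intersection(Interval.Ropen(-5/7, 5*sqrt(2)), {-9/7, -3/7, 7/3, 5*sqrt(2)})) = {-3/7, 7/3}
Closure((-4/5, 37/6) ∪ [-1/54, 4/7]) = [-4/5, 37/6]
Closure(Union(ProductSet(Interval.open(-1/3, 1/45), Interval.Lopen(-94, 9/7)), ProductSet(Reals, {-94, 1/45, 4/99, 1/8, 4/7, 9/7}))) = Union(ProductSet({-1/3, 1/45}, Interval(-94, 9/7)), ProductSet(Interval(-oo, oo), {-94, 1/45, 4/99, 1/8, 4/7, 9/7}), ProductSet(Interval.open(-1/3, 1/45), Interval.Lopen(-94, 9/7)))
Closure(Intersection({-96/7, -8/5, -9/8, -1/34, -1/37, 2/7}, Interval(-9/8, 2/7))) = {-9/8, -1/34, -1/37, 2/7}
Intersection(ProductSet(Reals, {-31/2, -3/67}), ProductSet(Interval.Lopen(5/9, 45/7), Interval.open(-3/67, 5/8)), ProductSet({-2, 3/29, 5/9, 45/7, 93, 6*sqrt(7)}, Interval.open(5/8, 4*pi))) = EmptySet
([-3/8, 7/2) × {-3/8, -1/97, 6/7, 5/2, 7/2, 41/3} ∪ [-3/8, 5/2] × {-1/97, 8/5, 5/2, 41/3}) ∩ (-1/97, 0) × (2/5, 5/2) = (-1/97, 0) × {6/7, 8/5}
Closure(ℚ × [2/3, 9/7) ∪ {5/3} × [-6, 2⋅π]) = (ℝ × [2/3, 9/7]) ∪ ({5/3} × [-6, 2⋅π])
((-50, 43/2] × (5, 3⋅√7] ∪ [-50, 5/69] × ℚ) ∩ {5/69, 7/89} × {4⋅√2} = {5/69, 7/89} × {4⋅√2}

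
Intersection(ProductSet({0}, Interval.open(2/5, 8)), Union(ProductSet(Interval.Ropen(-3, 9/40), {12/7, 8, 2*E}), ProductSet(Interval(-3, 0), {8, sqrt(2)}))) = ProductSet({0}, {12/7, sqrt(2), 2*E})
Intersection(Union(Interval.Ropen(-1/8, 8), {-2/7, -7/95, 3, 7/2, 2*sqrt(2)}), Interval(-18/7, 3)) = Union({-2/7}, Interval(-1/8, 3))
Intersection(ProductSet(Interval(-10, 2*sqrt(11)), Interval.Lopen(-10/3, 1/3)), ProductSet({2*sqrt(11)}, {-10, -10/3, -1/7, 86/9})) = ProductSet({2*sqrt(11)}, {-1/7})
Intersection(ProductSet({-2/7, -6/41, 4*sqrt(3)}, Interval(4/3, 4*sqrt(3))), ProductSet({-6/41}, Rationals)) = ProductSet({-6/41}, Intersection(Interval(4/3, 4*sqrt(3)), Rationals))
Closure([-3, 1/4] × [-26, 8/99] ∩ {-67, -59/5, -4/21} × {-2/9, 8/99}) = {-4/21} × {-2/9, 8/99}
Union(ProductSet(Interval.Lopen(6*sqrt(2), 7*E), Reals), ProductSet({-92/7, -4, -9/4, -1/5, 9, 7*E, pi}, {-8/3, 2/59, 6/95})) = Union(ProductSet({-92/7, -4, -9/4, -1/5, 9, 7*E, pi}, {-8/3, 2/59, 6/95}), ProductSet(Interval.Lopen(6*sqrt(2), 7*E), Reals))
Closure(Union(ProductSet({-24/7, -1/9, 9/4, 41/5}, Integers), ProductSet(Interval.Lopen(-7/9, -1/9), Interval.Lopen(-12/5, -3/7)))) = Union(ProductSet({-7/9, -1/9}, Interval(-12/5, -3/7)), ProductSet({-24/7, -1/9, 9/4, 41/5}, Integers), ProductSet(Interval(-7/9, -1/9), {-12/5, -3/7}), ProductSet(Interval.Lopen(-7/9, -1/9), Interval.Lopen(-12/5, -3/7)))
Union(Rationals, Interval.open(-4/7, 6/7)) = Union(Interval(-4/7, 6/7), Rationals)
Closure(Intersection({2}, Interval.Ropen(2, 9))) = {2}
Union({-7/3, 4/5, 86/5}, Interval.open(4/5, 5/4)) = Union({-7/3, 86/5}, Interval.Ropen(4/5, 5/4))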